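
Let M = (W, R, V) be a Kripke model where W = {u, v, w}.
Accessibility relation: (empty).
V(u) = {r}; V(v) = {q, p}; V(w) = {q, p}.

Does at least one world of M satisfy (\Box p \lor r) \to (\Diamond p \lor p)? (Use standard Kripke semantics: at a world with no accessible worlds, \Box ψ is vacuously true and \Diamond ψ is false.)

Let φ = (\Box p \lor r) \to (\Diamond p \lor p). Evaluate φ at each world:
  u (successors ∅): φ is false.
  v (successors ∅): φ is true.
  w (successors ∅): φ is true.
Detail at v (witness):
  At v: \Box p \lor r is true, \Diamond p \lor p is true, so (\Box p \lor r) \to (\Diamond p \lor p) is true.
    At v: \Box p is true, r is false, so \Box p \lor r is true.
      At v: no accessible worlds, so \Box p holds vacuously.
    At v: \Diamond p is false, p is true, so \Diamond p \lor p is true.
      At v: no accessible worlds, so \Diamond p is false.

Yes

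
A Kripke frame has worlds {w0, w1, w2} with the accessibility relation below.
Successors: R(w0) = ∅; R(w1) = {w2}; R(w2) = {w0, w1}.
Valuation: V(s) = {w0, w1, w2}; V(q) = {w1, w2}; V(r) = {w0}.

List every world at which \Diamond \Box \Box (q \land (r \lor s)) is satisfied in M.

w1, w2

Recall that \Box ψ holds at a world iff ψ holds at every accessible world, and \Diamond ψ holds iff ψ holds at some accessible world.
Let φ = \Diamond \Box \Box (q \land (r \lor s)). Evaluate φ at each world:
  w0 (successors ∅): φ is false.
  w1 (successors {w2}): φ is true.
  w2 (successors {w0, w1}): φ is true.
For instance, at w2:
  At w2: \Diamond \Box \Box (q \land (r \lor s)) requires \Box \Box (q \land (r \lor s)) at some successor in {w0, w1}.
    \Box \Box (q \land (r \lor s)) holds at w0, so \Diamond \Box \Box (q \land (r \lor s)) is true at w2.
      At w0: no accessible worlds, so \Box \Box (q \land (r \lor s)) holds vacuously.
Satisfying worlds: {w1, w2}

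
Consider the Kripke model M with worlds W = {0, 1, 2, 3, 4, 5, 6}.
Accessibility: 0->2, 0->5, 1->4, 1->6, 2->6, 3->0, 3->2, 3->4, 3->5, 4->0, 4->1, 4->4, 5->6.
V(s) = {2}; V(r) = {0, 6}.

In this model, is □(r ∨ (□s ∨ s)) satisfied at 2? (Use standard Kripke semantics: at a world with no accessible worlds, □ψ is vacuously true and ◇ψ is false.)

At 2: □(r ∨ (□s ∨ s)) requires r ∨ (□s ∨ s) at every successor {6}.
    At 6: r is true, □s ∨ s is true, so r ∨ (□s ∨ s) is true.
      At 6: □s is true, s is false, so □s ∨ s is true.
So □(r ∨ (□s ∨ s)) is true at 2.

Yes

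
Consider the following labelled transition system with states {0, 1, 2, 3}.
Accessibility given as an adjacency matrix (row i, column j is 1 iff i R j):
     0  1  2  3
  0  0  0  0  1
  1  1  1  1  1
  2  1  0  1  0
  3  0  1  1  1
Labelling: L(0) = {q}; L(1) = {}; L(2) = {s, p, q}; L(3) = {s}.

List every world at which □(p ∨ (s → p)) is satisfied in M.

Let φ = □(p ∨ (s → p)). Evaluate φ at each world:
  0 (successors {3}): φ is false.
  1 (successors {0, 1, 2, 3}): φ is false.
  2 (successors {0, 2}): φ is true.
  3 (successors {1, 2, 3}): φ is false.
For instance, at 3:
  At 3: □(p ∨ (s → p)) requires p ∨ (s → p) at every successor {1, 2, 3}.
    p ∨ (s → p) fails at 3, so □(p ∨ (s → p)) is false at 3.
Satisfying worlds: {2}

2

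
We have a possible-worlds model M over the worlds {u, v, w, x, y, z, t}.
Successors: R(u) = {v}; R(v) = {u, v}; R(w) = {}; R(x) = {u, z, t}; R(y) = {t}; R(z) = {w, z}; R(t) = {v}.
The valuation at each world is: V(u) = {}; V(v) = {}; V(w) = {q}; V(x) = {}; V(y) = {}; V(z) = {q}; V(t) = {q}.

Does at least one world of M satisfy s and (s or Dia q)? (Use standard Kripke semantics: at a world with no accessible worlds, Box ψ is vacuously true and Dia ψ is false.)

No

Let φ = s and (s or Dia q). Evaluate φ at each world:
  u (successors {v}): φ is false.
  v (successors {u, v}): φ is false.
  w (successors ∅): φ is false.
  x (successors {u, z, t}): φ is false.
  y (successors {t}): φ is false.
  z (successors {w, z}): φ is false.
  t (successors {v}): φ is false.
For instance, at z:
  At z: s is false, s or Dia q is true, so s and (s or Dia q) is false.
    At z: s is false, Dia q is true, so s or Dia q is true.
      At z: Dia q requires q at some successor in {w, z}.
        q holds at w, so Dia q is true at z.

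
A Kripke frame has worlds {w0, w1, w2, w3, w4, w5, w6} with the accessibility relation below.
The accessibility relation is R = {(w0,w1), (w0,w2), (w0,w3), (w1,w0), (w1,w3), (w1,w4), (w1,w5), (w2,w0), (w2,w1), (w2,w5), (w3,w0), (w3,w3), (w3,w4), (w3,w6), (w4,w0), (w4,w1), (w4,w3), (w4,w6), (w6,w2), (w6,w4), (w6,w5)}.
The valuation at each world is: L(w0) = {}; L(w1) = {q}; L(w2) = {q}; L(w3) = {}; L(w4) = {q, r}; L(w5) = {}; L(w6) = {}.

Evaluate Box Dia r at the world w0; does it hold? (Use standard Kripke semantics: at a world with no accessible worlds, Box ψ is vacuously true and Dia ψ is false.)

No

At w0: Box Dia r requires Dia r at every successor {w1, w2, w3}.
  Dia r fails at w2, so Box Dia r is false at w0.
    At w2: Dia r requires r at some successor in {w0, w1, w5}.
      At w0: r is false.
      At w1: r is false.
      At w5: r is false.
    So Dia r is false at w2.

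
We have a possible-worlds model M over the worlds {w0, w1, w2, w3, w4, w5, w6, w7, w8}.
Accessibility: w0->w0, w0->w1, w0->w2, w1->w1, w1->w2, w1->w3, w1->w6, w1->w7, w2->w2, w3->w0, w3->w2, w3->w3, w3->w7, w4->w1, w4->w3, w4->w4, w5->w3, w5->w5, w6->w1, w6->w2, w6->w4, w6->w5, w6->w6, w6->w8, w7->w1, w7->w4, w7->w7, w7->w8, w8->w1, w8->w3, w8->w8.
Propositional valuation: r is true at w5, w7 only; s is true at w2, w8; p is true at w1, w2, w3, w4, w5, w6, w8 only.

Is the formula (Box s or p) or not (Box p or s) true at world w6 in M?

Recall that Box ψ holds at a world iff ψ holds at every accessible world, and Dia ψ holds iff ψ holds at some accessible world.
At w6: Box s or p is true, not (Box p or s) is false, so (Box s or p) or not (Box p or s) is true.
  At w6: Box s is false, p is true, so Box s or p is true.
    At w6: Box s requires s at every successor {w1, w2, w4, w5, w6, w8}.
      s fails at w1, so Box s is false at w6.
  At w6: Box p or s is true, so not (Box p or s) is false.
    At w6: Box p is true, s is false, so Box p or s is true.
      At w6: Box p requires p at every successor {w1, w2, w4, w5, w6, w8}.
        At w1: p is true.
        At w2: p is true.
        At w4: p is true.
        At w5: p is true.
        At w6: p is true.
        At w8: p is true.
      So Box p is true at w6.

Yes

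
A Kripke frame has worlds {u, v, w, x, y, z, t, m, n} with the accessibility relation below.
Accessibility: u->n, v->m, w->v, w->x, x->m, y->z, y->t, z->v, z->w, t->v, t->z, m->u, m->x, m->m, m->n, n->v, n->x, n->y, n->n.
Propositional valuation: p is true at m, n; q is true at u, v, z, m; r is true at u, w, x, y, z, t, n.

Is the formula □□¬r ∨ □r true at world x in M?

No

At x: □□¬r is false, □r is false, so □□¬r ∨ □r is false.
  At x: □□¬r requires □¬r at every successor {m}.
    □¬r fails at m, so □□¬r is false at x.
      At m: □¬r requires ¬r at every successor {u, x, m, n}.
        ¬r fails at u, so □¬r is false at m.
  At x: □r requires r at every successor {m}.
    r fails at m, so □r is false at x.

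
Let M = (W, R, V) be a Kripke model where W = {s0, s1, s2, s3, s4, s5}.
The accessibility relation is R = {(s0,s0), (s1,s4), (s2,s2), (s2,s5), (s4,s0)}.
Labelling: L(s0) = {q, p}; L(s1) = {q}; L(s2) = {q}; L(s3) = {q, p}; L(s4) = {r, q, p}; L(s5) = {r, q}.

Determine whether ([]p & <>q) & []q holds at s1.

At s1: []p & <>q is true, []q is true, so ([]p & <>q) & []q is true.
  At s1: []p is true, <>q is true, so []p & <>q is true.
    At s1: []p requires p at every successor {s4}.
      At s4: p is true.
    So []p is true at s1.
    At s1: <>q requires q at some successor in {s4}.
      q holds at s4, so <>q is true at s1.
  At s1: []q requires q at every successor {s4}.
    At s4: q is true.
  So []q is true at s1.

Yes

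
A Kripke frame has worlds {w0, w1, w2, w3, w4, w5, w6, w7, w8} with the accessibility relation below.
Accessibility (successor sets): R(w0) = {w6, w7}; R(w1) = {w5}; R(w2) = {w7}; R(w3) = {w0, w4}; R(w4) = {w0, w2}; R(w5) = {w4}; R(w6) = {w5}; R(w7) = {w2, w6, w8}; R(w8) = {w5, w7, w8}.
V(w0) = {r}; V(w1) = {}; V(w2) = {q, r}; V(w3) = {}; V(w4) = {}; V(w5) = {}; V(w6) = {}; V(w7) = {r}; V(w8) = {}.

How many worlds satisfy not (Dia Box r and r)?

Recall that Box ψ holds at a world iff ψ holds at every accessible world, and Dia ψ holds iff ψ holds at some accessible world.
Let φ = not (Dia Box r and r). Evaluate φ at each world:
  w0 (successors {w6, w7}): φ is true.
  w1 (successors {w5}): φ is true.
  w2 (successors {w7}): φ is true.
  w3 (successors {w0, w4}): φ is true.
  w4 (successors {w0, w2}): φ is true.
  w5 (successors {w4}): φ is true.
  w6 (successors {w5}): φ is true.
  w7 (successors {w2, w6, w8}): φ is false.
  w8 (successors {w5, w7, w8}): φ is true.
For instance, at w5:
  At w5: Dia Box r and r is false, so not (Dia Box r and r) is true.
    At w5: Dia Box r is true, r is false, so Dia Box r and r is false.
      At w5: Dia Box r requires Box r at some successor in {w4}.
        Box r holds at w4, so Dia Box r is true at w5.
Satisfying worlds: {w0, w1, w2, w3, w4, w5, w6, w8}

8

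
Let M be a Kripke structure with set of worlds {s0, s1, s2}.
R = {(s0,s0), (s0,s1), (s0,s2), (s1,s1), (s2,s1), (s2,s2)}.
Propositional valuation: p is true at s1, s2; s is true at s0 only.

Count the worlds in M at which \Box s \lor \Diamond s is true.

1

Let φ = \Box s \lor \Diamond s. Evaluate φ at each world:
  s0 (successors {s0, s1, s2}): φ is true.
  s1 (successors {s1}): φ is false.
  s2 (successors {s1, s2}): φ is false.
For instance, at s0:
  At s0: \Box s is false, \Diamond s is true, so \Box s \lor \Diamond s is true.
    At s0: \Box s requires s at every successor {s0, s1, s2}.
      s fails at s1, so \Box s is false at s0.
    At s0: \Diamond s requires s at some successor in {s0, s1, s2}.
      s holds at s0, so \Diamond s is true at s0.
Satisfying worlds: {s0}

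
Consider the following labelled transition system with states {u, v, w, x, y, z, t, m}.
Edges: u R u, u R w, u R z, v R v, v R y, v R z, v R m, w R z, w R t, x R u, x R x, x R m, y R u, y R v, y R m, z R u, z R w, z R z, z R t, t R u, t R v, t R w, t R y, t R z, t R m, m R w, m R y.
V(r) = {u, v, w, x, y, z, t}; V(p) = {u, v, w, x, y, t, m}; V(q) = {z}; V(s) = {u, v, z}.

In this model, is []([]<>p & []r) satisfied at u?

Yes

At u: []([]<>p & []r) requires []<>p & []r at every successor {u, w, z}.
    At u: []<>p is true, []r is true, so []<>p & []r is true.
      At u: []<>p requires <>p at every successor {u, w, z}.
        At u: <>p is true.
        At w: <>p is true.
        At z: <>p is true.
      So []<>p is true at u.
      At u: []r requires r at every successor {u, w, z}.
        At u: r is true.
        At w: r is true.
        At z: r is true.
      So []r is true at u.
    At w: []<>p is true, []r is true, so []<>p & []r is true.
      At w: []<>p requires <>p at every successor {z, t}.
        At z: <>p is true.
        At t: <>p is true.
      So []<>p is true at w.
      At w: []r requires r at every successor {z, t}.
        At z: r is true.
        At t: r is true.
      So []r is true at w.
    At z: []<>p is true, []r is true, so []<>p & []r is true.
      At z: []<>p requires <>p at every successor {u, w, z, t}.
        At u: <>p is true.
        At w: <>p is true.
        At z: <>p is true.
        At t: <>p is true.
      So []<>p is true at z.
      At z: []r requires r at every successor {u, w, z, t}.
        At u: r is true.
        At w: r is true.
        At z: r is true.
        At t: r is true.
      So []r is true at z.
So []([]<>p & []r) is true at u.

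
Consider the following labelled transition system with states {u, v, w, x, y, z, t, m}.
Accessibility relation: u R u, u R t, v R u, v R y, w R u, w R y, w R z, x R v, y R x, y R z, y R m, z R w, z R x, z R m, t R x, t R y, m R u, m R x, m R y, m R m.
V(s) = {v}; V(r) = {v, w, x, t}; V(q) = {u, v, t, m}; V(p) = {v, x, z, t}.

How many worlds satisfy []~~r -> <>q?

Let φ = []~~r -> <>q. Evaluate φ at each world:
  u (successors {u, t}): φ is true.
  v (successors {u, y}): φ is true.
  w (successors {u, y, z}): φ is true.
  x (successors {v}): φ is true.
  y (successors {x, z, m}): φ is true.
  z (successors {w, x, m}): φ is true.
  t (successors {x, y}): φ is true.
  m (successors {u, x, y, m}): φ is true.
For instance, at t:
  At t: []~~r is false, <>q is false, so []~~r -> <>q is true.
    At t: []~~r requires ~~r at every successor {x, y}.
      ~~r fails at y, so []~~r is false at t.
    At t: <>q requires q at some successor in {x, y}.
      At x: q is false.
      At y: q is false.
    So <>q is false at t.
Satisfying worlds: {u, v, w, x, y, z, t, m}

8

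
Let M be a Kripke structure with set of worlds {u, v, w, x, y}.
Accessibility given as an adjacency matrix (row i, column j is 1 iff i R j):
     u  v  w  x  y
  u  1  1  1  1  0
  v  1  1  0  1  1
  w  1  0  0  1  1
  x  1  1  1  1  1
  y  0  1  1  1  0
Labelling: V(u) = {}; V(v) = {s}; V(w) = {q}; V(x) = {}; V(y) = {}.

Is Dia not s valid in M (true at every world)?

Yes

Recall that Dia ψ holds at a world iff ψ holds at some accessible world.
Let φ = Dia not s. Evaluate φ at each world:
  u (successors {u, v, w, x}): φ is true.
  v (successors {u, v, x, y}): φ is true.
  w (successors {u, x, y}): φ is true.
  x (successors {u, v, w, x, y}): φ is true.
  y (successors {v, w, x}): φ is true.
For instance, at x:
  At x: Dia not s requires not s at some successor in {u, v, w, x, y}.
    not s holds at u, so Dia not s is true at x.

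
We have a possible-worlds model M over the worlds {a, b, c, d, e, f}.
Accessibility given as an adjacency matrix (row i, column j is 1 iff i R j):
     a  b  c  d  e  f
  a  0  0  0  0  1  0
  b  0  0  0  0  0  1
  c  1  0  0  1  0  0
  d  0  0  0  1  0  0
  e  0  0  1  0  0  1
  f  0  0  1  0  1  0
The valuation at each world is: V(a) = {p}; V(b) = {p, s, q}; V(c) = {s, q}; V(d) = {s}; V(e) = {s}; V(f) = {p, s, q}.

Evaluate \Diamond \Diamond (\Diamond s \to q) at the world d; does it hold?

No

At d: \Diamond \Diamond (\Diamond s \to q) requires \Diamond (\Diamond s \to q) at some successor in {d}.
  At d: \Diamond (\Diamond s \to q) is false.
So \Diamond \Diamond (\Diamond s \to q) is false at d.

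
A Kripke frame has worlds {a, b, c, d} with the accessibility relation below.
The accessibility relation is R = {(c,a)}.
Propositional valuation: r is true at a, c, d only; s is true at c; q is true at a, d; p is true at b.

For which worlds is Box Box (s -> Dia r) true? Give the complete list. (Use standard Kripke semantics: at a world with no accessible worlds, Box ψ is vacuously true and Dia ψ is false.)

Let φ = Box Box (s -> Dia r). Evaluate φ at each world:
  a (successors ∅): φ is true.
  b (successors ∅): φ is true.
  c (successors {a}): φ is true.
  d (successors ∅): φ is true.
For instance, at c:
  At c: Box Box (s -> Dia r) requires Box (s -> Dia r) at every successor {a}.
      At a: no accessible worlds, so Box (s -> Dia r) holds vacuously.
  So Box Box (s -> Dia r) is true at c.
Satisfying worlds: {a, b, c, d}

a, b, c, d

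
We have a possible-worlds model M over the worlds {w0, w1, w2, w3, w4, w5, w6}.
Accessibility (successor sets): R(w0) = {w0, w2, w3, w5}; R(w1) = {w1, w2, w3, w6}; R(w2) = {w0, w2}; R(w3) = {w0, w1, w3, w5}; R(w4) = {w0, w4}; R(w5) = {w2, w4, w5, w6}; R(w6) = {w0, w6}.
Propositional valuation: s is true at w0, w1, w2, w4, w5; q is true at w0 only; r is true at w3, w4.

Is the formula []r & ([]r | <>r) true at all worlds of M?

No

Recall that []ψ holds at a world iff ψ holds at every accessible world, and <>ψ holds iff ψ holds at some accessible world.
Let φ = []r & ([]r | <>r). Evaluate φ at each world:
  w0 (successors {w0, w2, w3, w5}): φ is false.
  w1 (successors {w1, w2, w3, w6}): φ is false.
  w2 (successors {w0, w2}): φ is false.
  w3 (successors {w0, w1, w3, w5}): φ is false.
  w4 (successors {w0, w4}): φ is false.
  w5 (successors {w2, w4, w5, w6}): φ is false.
  w6 (successors {w0, w6}): φ is false.
Detail at w0 (counterexample):
  At w0: []r is false, []r | <>r is true, so []r & ([]r | <>r) is false.
    At w0: []r requires r at every successor {w0, w2, w3, w5}.
      r fails at w0, so []r is false at w0.
    At w0: []r is false, <>r is true, so []r | <>r is true.
      At w0: []r requires r at every successor {w0, w2, w3, w5}.
        r fails at w0, so []r is false at w0.
      At w0: <>r requires r at some successor in {w0, w2, w3, w5}.
        r holds at w3, so <>r is true at w0.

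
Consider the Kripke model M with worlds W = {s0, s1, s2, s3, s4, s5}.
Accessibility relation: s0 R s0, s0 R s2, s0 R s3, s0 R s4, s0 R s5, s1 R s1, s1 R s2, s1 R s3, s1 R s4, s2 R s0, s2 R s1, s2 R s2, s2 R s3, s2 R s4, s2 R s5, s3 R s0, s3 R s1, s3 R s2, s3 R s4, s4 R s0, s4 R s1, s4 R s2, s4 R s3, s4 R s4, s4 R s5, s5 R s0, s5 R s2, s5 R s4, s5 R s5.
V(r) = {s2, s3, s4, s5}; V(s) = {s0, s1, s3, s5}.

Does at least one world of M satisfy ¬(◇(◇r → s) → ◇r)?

Let φ = ¬(◇(◇r → s) → ◇r). Evaluate φ at each world:
  s0 (successors {s0, s2, s3, s4, s5}): φ is false.
  s1 (successors {s1, s2, s3, s4}): φ is false.
  s2 (successors {s0, s1, s2, s3, s4, s5}): φ is false.
  s3 (successors {s0, s1, s2, s4}): φ is false.
  s4 (successors {s0, s1, s2, s3, s4, s5}): φ is false.
  s5 (successors {s0, s2, s4, s5}): φ is false.
For instance, at s4:
  At s4: ◇(◇r → s) → ◇r is true, so ¬(◇(◇r → s) → ◇r) is false.
    At s4: ◇(◇r → s) is true, ◇r is true, so ◇(◇r → s) → ◇r is true.
      At s4: ◇(◇r → s) requires ◇r → s at some successor in {s0, s1, s2, s3, s4, s5}.
        ◇r → s holds at s0, so ◇(◇r → s) is true at s4.
      At s4: ◇r requires r at some successor in {s0, s1, s2, s3, s4, s5}.
        r holds at s2, so ◇r is true at s4.

No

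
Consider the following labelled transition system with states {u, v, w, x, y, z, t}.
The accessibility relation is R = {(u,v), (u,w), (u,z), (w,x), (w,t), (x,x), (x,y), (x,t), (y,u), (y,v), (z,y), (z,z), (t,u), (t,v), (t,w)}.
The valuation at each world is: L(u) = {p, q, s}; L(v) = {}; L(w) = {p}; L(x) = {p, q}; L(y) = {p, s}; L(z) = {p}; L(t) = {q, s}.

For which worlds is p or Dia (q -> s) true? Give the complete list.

Let φ = p or Dia (q -> s). Evaluate φ at each world:
  u (successors {v, w, z}): φ is true.
  v (successors ∅): φ is false.
  w (successors {x, t}): φ is true.
  x (successors {x, y, t}): φ is true.
  y (successors {u, v}): φ is true.
  z (successors {y, z}): φ is true.
  t (successors {u, v, w}): φ is true.
For instance, at t:
  At t: p is false, Dia (q -> s) is true, so p or Dia (q -> s) is true.
    At t: Dia (q -> s) requires q -> s at some successor in {u, v, w}.
      q -> s holds at u, so Dia (q -> s) is true at t.
Satisfying worlds: {u, w, x, y, z, t}

u, w, x, y, z, t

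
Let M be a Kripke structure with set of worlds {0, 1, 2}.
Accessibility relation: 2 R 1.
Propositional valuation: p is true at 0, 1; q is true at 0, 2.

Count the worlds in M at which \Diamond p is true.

1

Let φ = \Diamond p. Evaluate φ at each world:
  0 (successors ∅): φ is false.
  1 (successors ∅): φ is false.
  2 (successors {1}): φ is true.
For instance, at 2:
  At 2: \Diamond p requires p at some successor in {1}.
    p holds at 1, so \Diamond p is true at 2.
Satisfying worlds: {2}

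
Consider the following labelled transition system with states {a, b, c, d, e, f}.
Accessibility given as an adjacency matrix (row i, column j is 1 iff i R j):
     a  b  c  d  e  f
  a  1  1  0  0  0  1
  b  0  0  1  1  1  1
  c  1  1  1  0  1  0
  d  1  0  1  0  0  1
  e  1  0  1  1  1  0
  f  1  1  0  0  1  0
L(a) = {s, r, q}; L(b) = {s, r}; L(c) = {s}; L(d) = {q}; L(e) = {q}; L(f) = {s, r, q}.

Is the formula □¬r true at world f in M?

No

At f: □¬r requires ¬r at every successor {a, b, e}.
  ¬r fails at a, so □¬r is false at f.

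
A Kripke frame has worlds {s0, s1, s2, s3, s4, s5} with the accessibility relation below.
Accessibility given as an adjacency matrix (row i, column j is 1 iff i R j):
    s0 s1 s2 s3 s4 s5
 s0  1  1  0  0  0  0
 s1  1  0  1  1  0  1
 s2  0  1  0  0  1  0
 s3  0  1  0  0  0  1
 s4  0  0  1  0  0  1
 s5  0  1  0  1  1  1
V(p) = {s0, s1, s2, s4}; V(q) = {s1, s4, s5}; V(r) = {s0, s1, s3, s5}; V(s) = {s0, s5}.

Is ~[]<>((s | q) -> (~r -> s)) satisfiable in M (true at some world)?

No

Let φ = ~[]<>((s | q) -> (~r -> s)). Evaluate φ at each world:
  s0 (successors {s0, s1}): φ is false.
  s1 (successors {s0, s2, s3, s5}): φ is false.
  s2 (successors {s1, s4}): φ is false.
  s3 (successors {s1, s5}): φ is false.
  s4 (successors {s2, s5}): φ is false.
  s5 (successors {s1, s3, s4, s5}): φ is false.
For instance, at s3:
  At s3: []<>((s | q) -> (~r -> s)) is true, so ~[]<>((s | q) -> (~r -> s)) is false.
    At s3: []<>((s | q) -> (~r -> s)) requires <>((s | q) -> (~r -> s)) at every successor {s1, s5}.
      At s1: <>((s | q) -> (~r -> s)) is true.
      At s5: <>((s | q) -> (~r -> s)) is true.
    So []<>((s | q) -> (~r -> s)) is true at s3.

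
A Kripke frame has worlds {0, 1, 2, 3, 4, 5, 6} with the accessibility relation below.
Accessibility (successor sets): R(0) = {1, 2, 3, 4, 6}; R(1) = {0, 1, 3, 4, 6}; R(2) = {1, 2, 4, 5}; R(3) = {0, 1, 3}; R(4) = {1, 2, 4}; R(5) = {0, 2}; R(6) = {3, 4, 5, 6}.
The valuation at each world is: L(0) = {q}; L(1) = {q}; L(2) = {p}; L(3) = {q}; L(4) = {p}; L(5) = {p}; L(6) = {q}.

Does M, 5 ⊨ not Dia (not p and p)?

At 5: Dia (not p and p) is false, so not Dia (not p and p) is true.
  At 5: Dia (not p and p) requires not p and p at some successor in {0, 2}.
    At 0: not p and p is false.
    At 2: not p and p is false.
  So Dia (not p and p) is false at 5.

Yes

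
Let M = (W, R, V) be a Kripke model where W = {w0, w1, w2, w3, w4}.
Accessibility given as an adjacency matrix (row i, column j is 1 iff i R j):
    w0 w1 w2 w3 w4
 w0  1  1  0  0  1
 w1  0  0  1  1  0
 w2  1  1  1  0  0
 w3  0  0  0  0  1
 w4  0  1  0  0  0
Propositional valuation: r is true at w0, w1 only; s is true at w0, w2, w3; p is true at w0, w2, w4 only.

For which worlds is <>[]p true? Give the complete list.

w1

Let φ = <>[]p. Evaluate φ at each world:
  w0 (successors {w0, w1, w4}): φ is false.
  w1 (successors {w2, w3}): φ is true.
  w2 (successors {w0, w1, w2}): φ is false.
  w3 (successors {w4}): φ is false.
  w4 (successors {w1}): φ is false.
For instance, at w1:
  At w1: <>[]p requires []p at some successor in {w2, w3}.
    []p holds at w3, so <>[]p is true at w1.
      At w3: []p requires p at every successor {w4}.
        At w4: p is true.
      So []p is true at w3.
Satisfying worlds: {w1}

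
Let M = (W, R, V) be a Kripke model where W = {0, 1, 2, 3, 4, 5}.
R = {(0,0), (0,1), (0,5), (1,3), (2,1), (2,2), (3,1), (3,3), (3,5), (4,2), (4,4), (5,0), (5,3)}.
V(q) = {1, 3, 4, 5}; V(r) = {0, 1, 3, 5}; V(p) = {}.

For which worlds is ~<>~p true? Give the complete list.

Let φ = ~<>~p. Evaluate φ at each world:
  0 (successors {0, 1, 5}): φ is false.
  1 (successors {3}): φ is false.
  2 (successors {1, 2}): φ is false.
  3 (successors {1, 3, 5}): φ is false.
  4 (successors {2, 4}): φ is false.
  5 (successors {0, 3}): φ is false.
For instance, at 1:
  At 1: <>~p is true, so ~<>~p is false.
    At 1: <>~p requires ~p at some successor in {3}.
      ~p holds at 3, so <>~p is true at 1.
Satisfying worlds: none.

none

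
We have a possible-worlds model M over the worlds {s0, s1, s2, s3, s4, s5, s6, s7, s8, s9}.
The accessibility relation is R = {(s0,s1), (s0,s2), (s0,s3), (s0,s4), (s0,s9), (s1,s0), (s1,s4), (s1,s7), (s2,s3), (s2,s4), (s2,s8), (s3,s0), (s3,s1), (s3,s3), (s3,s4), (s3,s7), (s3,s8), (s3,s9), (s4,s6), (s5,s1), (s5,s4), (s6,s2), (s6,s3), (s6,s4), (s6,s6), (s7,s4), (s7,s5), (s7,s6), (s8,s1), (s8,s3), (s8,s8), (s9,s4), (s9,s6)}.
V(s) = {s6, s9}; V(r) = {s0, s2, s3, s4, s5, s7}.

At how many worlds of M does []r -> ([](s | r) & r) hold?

Let φ = []r -> ([](s | r) & r). Evaluate φ at each world:
  s0 (successors {s1, s2, s3, s4, s9}): φ is true.
  s1 (successors {s0, s4, s7}): φ is false.
  s2 (successors {s3, s4, s8}): φ is true.
  s3 (successors {s0, s1, s3, s4, s7, s8, s9}): φ is true.
  s4 (successors {s6}): φ is true.
  s5 (successors {s1, s4}): φ is true.
  s6 (successors {s2, s3, s4, s6}): φ is true.
  s7 (successors {s4, s5, s6}): φ is true.
  s8 (successors {s1, s3, s8}): φ is true.
  s9 (successors {s4, s6}): φ is true.
For instance, at s7:
  At s7: []r is false, [](s | r) & r is true, so []r -> ([](s | r) & r) is true.
    At s7: []r requires r at every successor {s4, s5, s6}.
      r fails at s6, so []r is false at s7.
    At s7: [](s | r) is true, r is true, so [](s | r) & r is true.
      At s7: [](s | r) requires s | r at every successor {s4, s5, s6}.
        At s4: s | r is true.
        At s5: s | r is true.
        At s6: s | r is true.
      So [](s | r) is true at s7.
Satisfying worlds: {s0, s2, s3, s4, s5, s6, s7, s8, s9}

9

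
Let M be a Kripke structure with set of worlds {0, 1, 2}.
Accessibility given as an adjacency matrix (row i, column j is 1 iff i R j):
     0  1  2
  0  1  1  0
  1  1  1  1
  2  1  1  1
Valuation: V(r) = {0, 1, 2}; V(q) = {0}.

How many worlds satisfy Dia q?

3

Let φ = Dia q. Evaluate φ at each world:
  0 (successors {0, 1}): φ is true.
  1 (successors {0, 1, 2}): φ is true.
  2 (successors {0, 1, 2}): φ is true.
For instance, at 2:
  At 2: Dia q requires q at some successor in {0, 1, 2}.
    q holds at 0, so Dia q is true at 2.
Satisfying worlds: {0, 1, 2}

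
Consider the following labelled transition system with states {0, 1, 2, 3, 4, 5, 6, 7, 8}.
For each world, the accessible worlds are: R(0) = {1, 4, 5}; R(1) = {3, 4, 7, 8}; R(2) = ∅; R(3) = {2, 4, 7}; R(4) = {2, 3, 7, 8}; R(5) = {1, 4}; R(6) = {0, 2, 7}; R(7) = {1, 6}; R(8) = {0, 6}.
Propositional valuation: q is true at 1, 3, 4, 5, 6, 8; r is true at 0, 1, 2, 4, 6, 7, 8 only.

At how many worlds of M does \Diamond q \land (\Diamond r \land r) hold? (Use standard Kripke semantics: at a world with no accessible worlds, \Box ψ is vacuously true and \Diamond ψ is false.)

5

Recall that \Diamond ψ holds at a world iff ψ holds at some accessible world.
Let φ = \Diamond q \land (\Diamond r \land r). Evaluate φ at each world:
  0 (successors {1, 4, 5}): φ is true.
  1 (successors {3, 4, 7, 8}): φ is true.
  2 (successors ∅): φ is false.
  3 (successors {2, 4, 7}): φ is false.
  4 (successors {2, 3, 7, 8}): φ is true.
  5 (successors {1, 4}): φ is false.
  6 (successors {0, 2, 7}): φ is false.
  7 (successors {1, 6}): φ is true.
  8 (successors {0, 6}): φ is true.
For instance, at 6:
  At 6: \Diamond q is false, \Diamond r \land r is true, so \Diamond q \land (\Diamond r \land r) is false.
    At 6: \Diamond q requires q at some successor in {0, 2, 7}.
      At 0: q is false.
      At 2: q is false.
      At 7: q is false.
    So \Diamond q is false at 6.
    At 6: \Diamond r is true, r is true, so \Diamond r \land r is true.
      At 6: \Diamond r requires r at some successor in {0, 2, 7}.
        r holds at 0, so \Diamond r is true at 6.
Satisfying worlds: {0, 1, 4, 7, 8}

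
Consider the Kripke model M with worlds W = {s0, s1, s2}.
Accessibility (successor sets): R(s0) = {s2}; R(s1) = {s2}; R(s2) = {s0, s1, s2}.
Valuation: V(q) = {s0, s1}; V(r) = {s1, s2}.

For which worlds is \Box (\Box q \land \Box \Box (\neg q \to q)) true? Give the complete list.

Let φ = \Box (\Box q \land \Box \Box (\neg q \to q)). Evaluate φ at each world:
  s0 (successors {s2}): φ is false.
  s1 (successors {s2}): φ is false.
  s2 (successors {s0, s1, s2}): φ is false.
For instance, at s1:
  At s1: \Box (\Box q \land \Box \Box (\neg q \to q)) requires \Box q \land \Box \Box (\neg q \to q) at every successor {s2}.
    \Box q \land \Box \Box (\neg q \to q) fails at s2, so \Box (\Box q \land \Box \Box (\neg q \to q)) is false at s1.
      At s2: \Box q is false, \Box \Box (\neg q \to q) is false, so \Box q \land \Box \Box (\neg q \to q) is false.
Satisfying worlds: none.

none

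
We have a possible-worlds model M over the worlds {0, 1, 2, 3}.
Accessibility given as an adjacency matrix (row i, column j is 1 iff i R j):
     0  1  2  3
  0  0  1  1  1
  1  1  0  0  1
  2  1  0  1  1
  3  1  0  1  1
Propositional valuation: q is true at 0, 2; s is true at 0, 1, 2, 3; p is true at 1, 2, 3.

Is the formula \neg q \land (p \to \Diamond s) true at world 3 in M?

At 3: \neg q is true, p \to \Diamond s is true, so \neg q \land (p \to \Diamond s) is true.
  At 3: p is true, \Diamond s is true, so p \to \Diamond s is true.
    At 3: \Diamond s requires s at some successor in {0, 2, 3}.
      s holds at 0, so \Diamond s is true at 3.

Yes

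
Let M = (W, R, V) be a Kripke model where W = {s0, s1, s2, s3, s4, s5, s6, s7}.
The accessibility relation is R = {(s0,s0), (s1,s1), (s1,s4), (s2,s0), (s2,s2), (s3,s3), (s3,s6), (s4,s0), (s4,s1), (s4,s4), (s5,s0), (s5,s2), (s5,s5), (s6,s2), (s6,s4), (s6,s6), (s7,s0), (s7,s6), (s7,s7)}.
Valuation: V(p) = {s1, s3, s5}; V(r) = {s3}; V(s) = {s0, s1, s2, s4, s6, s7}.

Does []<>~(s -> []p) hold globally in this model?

Let φ = []<>~(s -> []p). Evaluate φ at each world:
  s0 (successors {s0}): φ is true.
  s1 (successors {s1, s4}): φ is true.
  s2 (successors {s0, s2}): φ is true.
  s3 (successors {s3, s6}): φ is true.
  s4 (successors {s0, s1, s4}): φ is true.
  s5 (successors {s0, s2, s5}): φ is true.
  s6 (successors {s2, s4, s6}): φ is true.
  s7 (successors {s0, s6, s7}): φ is true.
For instance, at s0:
  At s0: []<>~(s -> []p) requires <>~(s -> []p) at every successor {s0}.
      At s0: <>~(s -> []p) requires ~(s -> []p) at some successor in {s0}.
        ~(s -> []p) holds at s0, so <>~(s -> []p) is true at s0.
  So []<>~(s -> []p) is true at s0.

Yes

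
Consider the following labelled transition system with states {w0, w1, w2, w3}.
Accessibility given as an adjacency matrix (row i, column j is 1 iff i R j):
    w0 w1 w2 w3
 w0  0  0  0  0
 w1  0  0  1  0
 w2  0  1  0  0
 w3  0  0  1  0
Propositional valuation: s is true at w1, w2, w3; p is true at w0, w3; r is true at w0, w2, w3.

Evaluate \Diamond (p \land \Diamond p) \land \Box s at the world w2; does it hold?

No

At w2: \Diamond (p \land \Diamond p) is false, \Box s is true, so \Diamond (p \land \Diamond p) \land \Box s is false.
  At w2: \Diamond (p \land \Diamond p) requires p \land \Diamond p at some successor in {w1}.
    At w1: p \land \Diamond p is false.
  So \Diamond (p \land \Diamond p) is false at w2.
  At w2: \Box s requires s at every successor {w1}.
    At w1: s is true.
  So \Box s is true at w2.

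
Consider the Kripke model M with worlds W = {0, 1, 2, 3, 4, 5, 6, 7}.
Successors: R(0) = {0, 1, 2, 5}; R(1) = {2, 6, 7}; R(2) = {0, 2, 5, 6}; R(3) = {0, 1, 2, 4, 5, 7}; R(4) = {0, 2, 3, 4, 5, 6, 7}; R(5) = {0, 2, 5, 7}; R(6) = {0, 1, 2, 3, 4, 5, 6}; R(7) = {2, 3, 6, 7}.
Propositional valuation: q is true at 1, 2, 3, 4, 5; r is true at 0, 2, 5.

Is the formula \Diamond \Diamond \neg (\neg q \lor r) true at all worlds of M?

Let φ = \Diamond \Diamond \neg (\neg q \lor r). Evaluate φ at each world:
  0 (successors {0, 1, 2, 5}): φ is true.
  1 (successors {2, 6, 7}): φ is true.
  2 (successors {0, 2, 5, 6}): φ is true.
  3 (successors {0, 1, 2, 4, 5, 7}): φ is true.
  4 (successors {0, 2, 3, 4, 5, 6, 7}): φ is true.
  5 (successors {0, 2, 5, 7}): φ is true.
  6 (successors {0, 1, 2, 3, 4, 5, 6}): φ is true.
  7 (successors {2, 3, 6, 7}): φ is true.
For instance, at 3:
  At 3: \Diamond \Diamond \neg (\neg q \lor r) requires \Diamond \neg (\neg q \lor r) at some successor in {0, 1, 2, 4, 5, 7}.
    \Diamond \neg (\neg q \lor r) holds at 0, so \Diamond \Diamond \neg (\neg q \lor r) is true at 3.
      At 0: \Diamond \neg (\neg q \lor r) requires \neg (\neg q \lor r) at some successor in {0, 1, 2, 5}.
        \neg (\neg q \lor r) holds at 1, so \Diamond \neg (\neg q \lor r) is true at 0.

Yes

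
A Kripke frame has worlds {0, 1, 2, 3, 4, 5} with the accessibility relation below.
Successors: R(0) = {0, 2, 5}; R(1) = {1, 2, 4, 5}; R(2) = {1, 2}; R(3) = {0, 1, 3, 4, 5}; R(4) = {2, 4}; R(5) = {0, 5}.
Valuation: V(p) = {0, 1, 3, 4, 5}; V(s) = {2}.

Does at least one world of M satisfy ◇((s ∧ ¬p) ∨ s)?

Let φ = ◇((s ∧ ¬p) ∨ s). Evaluate φ at each world:
  0 (successors {0, 2, 5}): φ is true.
  1 (successors {1, 2, 4, 5}): φ is true.
  2 (successors {1, 2}): φ is true.
  3 (successors {0, 1, 3, 4, 5}): φ is false.
  4 (successors {2, 4}): φ is true.
  5 (successors {0, 5}): φ is false.
Detail at 0 (witness):
  At 0: ◇((s ∧ ¬p) ∨ s) requires (s ∧ ¬p) ∨ s at some successor in {0, 2, 5}.
    (s ∧ ¬p) ∨ s holds at 2, so ◇((s ∧ ¬p) ∨ s) is true at 0.

Yes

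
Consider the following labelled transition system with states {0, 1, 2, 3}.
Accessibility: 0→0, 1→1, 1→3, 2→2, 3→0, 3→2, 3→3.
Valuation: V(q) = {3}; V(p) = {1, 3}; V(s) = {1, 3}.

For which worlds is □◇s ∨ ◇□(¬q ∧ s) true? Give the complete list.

Let φ = □◇s ∨ ◇□(¬q ∧ s). Evaluate φ at each world:
  0 (successors {0}): φ is false.
  1 (successors {1, 3}): φ is true.
  2 (successors {2}): φ is false.
  3 (successors {0, 2, 3}): φ is false.
For instance, at 2:
  At 2: □◇s is false, ◇□(¬q ∧ s) is false, so □◇s ∨ ◇□(¬q ∧ s) is false.
    At 2: □◇s requires ◇s at every successor {2}.
      ◇s fails at 2, so □◇s is false at 2.
    At 2: ◇□(¬q ∧ s) requires □(¬q ∧ s) at some successor in {2}.
      At 2: □(¬q ∧ s) is false.
    So ◇□(¬q ∧ s) is false at 2.
Satisfying worlds: {1}

1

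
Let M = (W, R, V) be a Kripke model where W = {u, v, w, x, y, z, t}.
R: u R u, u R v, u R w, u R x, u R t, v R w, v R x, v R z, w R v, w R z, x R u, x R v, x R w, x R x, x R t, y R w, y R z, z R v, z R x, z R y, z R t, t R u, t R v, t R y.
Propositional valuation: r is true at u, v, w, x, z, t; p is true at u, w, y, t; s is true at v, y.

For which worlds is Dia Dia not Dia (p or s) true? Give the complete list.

Recall that Dia ψ holds at a world iff ψ holds at some accessible world.
Let φ = Dia Dia not Dia (p or s). Evaluate φ at each world:
  u (successors {u, v, w, x, t}): φ is false.
  v (successors {w, x, z}): φ is false.
  w (successors {v, z}): φ is false.
  x (successors {u, v, w, x, t}): φ is false.
  y (successors {w, z}): φ is false.
  z (successors {v, x, y, t}): φ is false.
  t (successors {u, v, y}): φ is false.
For instance, at v:
  At v: Dia Dia not Dia (p or s) requires Dia not Dia (p or s) at some successor in {w, x, z}.
    At w: Dia not Dia (p or s) is false.
    At x: Dia not Dia (p or s) is false.
    At z: Dia not Dia (p or s) is false.
  So Dia Dia not Dia (p or s) is false at v.
Satisfying worlds: none.

none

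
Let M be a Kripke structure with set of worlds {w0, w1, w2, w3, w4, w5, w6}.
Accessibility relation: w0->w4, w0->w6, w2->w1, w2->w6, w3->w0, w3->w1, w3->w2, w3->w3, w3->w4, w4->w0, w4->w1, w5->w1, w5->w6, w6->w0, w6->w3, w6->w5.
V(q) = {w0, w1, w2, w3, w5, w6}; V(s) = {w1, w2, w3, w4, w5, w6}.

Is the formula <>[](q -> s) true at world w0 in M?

No

Recall that []ψ holds at a world iff ψ holds at every accessible world, and <>ψ holds iff ψ holds at some accessible world.
At w0: <>[](q -> s) requires [](q -> s) at some successor in {w4, w6}.
  At w4: [](q -> s) is false.
  At w6: [](q -> s) is false.
So <>[](q -> s) is false at w0.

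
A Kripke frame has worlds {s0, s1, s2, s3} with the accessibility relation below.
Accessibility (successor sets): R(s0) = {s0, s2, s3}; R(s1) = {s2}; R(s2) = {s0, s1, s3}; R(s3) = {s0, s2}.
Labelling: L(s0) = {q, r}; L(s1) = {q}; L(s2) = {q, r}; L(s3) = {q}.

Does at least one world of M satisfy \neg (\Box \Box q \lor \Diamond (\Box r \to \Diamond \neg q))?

No

Let φ = \neg (\Box \Box q \lor \Diamond (\Box r \to \Diamond \neg q)). Evaluate φ at each world:
  s0 (successors {s0, s2, s3}): φ is false.
  s1 (successors {s2}): φ is false.
  s2 (successors {s0, s1, s3}): φ is false.
  s3 (successors {s0, s2}): φ is false.
For instance, at s0:
  At s0: \Box \Box q \lor \Diamond (\Box r \to \Diamond \neg q) is true, so \neg (\Box \Box q \lor \Diamond (\Box r \to \Diamond \neg q)) is false.
    At s0: \Box \Box q is true, \Diamond (\Box r \to \Diamond \neg q) is true, so \Box \Box q \lor \Diamond (\Box r \to \Diamond \neg q) is true.
      At s0: \Box \Box q requires \Box q at every successor {s0, s2, s3}.
        At s0: \Box q is true.
        At s2: \Box q is true.
        At s3: \Box q is true.
      So \Box \Box q is true at s0.
      At s0: \Diamond (\Box r \to \Diamond \neg q) requires \Box r \to \Diamond \neg q at some successor in {s0, s2, s3}.
        \Box r \to \Diamond \neg q holds at s0, so \Diamond (\Box r \to \Diamond \neg q) is true at s0.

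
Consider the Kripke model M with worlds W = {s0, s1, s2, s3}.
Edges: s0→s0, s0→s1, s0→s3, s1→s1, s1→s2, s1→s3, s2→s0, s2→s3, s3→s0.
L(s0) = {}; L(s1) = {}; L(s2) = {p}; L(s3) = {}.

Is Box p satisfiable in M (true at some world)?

No

Recall that Box ψ holds at a world iff ψ holds at every accessible world, and Dia ψ holds iff ψ holds at some accessible world.
Let φ = Box p. Evaluate φ at each world:
  s0 (successors {s0, s1, s3}): φ is false.
  s1 (successors {s1, s2, s3}): φ is false.
  s2 (successors {s0, s3}): φ is false.
  s3 (successors {s0}): φ is false.
For instance, at s0:
  At s0: Box p requires p at every successor {s0, s1, s3}.
    p fails at s0, so Box p is false at s0.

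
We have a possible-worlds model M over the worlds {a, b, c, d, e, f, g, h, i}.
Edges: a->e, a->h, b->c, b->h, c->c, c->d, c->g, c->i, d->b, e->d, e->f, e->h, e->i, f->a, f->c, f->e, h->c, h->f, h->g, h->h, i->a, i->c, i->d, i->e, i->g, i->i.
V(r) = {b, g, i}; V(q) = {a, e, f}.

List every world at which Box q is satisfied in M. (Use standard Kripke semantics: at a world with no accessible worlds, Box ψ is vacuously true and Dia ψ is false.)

g

Recall that Box ψ holds at a world iff ψ holds at every accessible world, and Dia ψ holds iff ψ holds at some accessible world.
Let φ = Box q. Evaluate φ at each world:
  a (successors {e, h}): φ is false.
  b (successors {c, h}): φ is false.
  c (successors {c, d, g, i}): φ is false.
  d (successors {b}): φ is false.
  e (successors {d, f, h, i}): φ is false.
  f (successors {a, c, e}): φ is false.
  g (successors ∅): φ is true.
  h (successors {c, f, g, h}): φ is false.
  i (successors {a, c, d, e, g, i}): φ is false.
For instance, at b:
  At b: Box q requires q at every successor {c, h}.
    q fails at c, so Box q is false at b.
Satisfying worlds: {g}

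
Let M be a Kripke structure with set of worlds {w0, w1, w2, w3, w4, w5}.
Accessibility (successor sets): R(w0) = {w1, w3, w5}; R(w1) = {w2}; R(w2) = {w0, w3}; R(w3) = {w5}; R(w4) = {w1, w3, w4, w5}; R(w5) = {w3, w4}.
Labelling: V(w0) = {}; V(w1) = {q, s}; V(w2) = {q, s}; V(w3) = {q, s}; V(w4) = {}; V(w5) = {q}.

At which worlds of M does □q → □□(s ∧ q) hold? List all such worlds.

w2, w4, w5

Let φ = □q → □□(s ∧ q). Evaluate φ at each world:
  w0 (successors {w1, w3, w5}): φ is false.
  w1 (successors {w2}): φ is false.
  w2 (successors {w0, w3}): φ is true.
  w3 (successors {w5}): φ is false.
  w4 (successors {w1, w3, w4, w5}): φ is true.
  w5 (successors {w3, w4}): φ is true.
For instance, at w1:
  At w1: □q is true, □□(s ∧ q) is false, so □q → □□(s ∧ q) is false.
    At w1: □q requires q at every successor {w2}.
      At w2: q is true.
    So □q is true at w1.
    At w1: □□(s ∧ q) requires □(s ∧ q) at every successor {w2}.
      □(s ∧ q) fails at w2, so □□(s ∧ q) is false at w1.
Satisfying worlds: {w2, w4, w5}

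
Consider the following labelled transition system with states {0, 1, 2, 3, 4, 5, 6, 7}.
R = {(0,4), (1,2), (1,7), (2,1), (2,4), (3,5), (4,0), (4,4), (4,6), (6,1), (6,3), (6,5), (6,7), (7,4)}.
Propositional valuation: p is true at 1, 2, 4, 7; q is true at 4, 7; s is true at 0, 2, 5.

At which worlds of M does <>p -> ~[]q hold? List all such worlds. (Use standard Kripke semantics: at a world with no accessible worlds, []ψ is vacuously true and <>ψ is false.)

1, 2, 3, 4, 5, 6

Let φ = <>p -> ~[]q. Evaluate φ at each world:
  0 (successors {4}): φ is false.
  1 (successors {2, 7}): φ is true.
  2 (successors {1, 4}): φ is true.
  3 (successors {5}): φ is true.
  4 (successors {0, 4, 6}): φ is true.
  5 (successors ∅): φ is true.
  6 (successors {1, 3, 5, 7}): φ is true.
  7 (successors {4}): φ is false.
For instance, at 1:
  At 1: <>p is true, ~[]q is true, so <>p -> ~[]q is true.
    At 1: <>p requires p at some successor in {2, 7}.
      p holds at 2, so <>p is true at 1.
    At 1: []q is false, so ~[]q is true.
      At 1: []q requires q at every successor {2, 7}.
        q fails at 2, so []q is false at 1.
Satisfying worlds: {1, 2, 3, 4, 5, 6}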